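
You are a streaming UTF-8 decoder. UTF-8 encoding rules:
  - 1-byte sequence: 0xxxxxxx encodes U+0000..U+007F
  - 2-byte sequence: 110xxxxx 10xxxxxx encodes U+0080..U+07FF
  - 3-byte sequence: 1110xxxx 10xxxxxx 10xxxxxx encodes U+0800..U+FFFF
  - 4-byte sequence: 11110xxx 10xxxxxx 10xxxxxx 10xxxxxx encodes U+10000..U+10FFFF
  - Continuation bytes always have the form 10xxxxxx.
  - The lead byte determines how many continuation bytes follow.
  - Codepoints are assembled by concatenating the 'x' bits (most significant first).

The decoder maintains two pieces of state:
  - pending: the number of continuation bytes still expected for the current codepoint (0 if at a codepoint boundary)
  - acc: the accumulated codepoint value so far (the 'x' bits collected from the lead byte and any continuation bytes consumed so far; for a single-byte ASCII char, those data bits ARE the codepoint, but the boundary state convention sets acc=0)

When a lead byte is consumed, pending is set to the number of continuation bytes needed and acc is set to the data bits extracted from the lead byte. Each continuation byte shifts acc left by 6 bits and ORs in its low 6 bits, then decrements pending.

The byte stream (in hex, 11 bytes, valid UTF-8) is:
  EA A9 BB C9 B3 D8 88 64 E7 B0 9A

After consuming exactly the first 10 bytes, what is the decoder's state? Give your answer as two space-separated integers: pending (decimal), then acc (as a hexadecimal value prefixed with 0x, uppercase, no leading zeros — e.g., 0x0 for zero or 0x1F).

Byte[0]=EA: 3-byte lead. pending=2, acc=0xA
Byte[1]=A9: continuation. acc=(acc<<6)|0x29=0x2A9, pending=1
Byte[2]=BB: continuation. acc=(acc<<6)|0x3B=0xAA7B, pending=0
Byte[3]=C9: 2-byte lead. pending=1, acc=0x9
Byte[4]=B3: continuation. acc=(acc<<6)|0x33=0x273, pending=0
Byte[5]=D8: 2-byte lead. pending=1, acc=0x18
Byte[6]=88: continuation. acc=(acc<<6)|0x08=0x608, pending=0
Byte[7]=64: 1-byte. pending=0, acc=0x0
Byte[8]=E7: 3-byte lead. pending=2, acc=0x7
Byte[9]=B0: continuation. acc=(acc<<6)|0x30=0x1F0, pending=1

Answer: 1 0x1F0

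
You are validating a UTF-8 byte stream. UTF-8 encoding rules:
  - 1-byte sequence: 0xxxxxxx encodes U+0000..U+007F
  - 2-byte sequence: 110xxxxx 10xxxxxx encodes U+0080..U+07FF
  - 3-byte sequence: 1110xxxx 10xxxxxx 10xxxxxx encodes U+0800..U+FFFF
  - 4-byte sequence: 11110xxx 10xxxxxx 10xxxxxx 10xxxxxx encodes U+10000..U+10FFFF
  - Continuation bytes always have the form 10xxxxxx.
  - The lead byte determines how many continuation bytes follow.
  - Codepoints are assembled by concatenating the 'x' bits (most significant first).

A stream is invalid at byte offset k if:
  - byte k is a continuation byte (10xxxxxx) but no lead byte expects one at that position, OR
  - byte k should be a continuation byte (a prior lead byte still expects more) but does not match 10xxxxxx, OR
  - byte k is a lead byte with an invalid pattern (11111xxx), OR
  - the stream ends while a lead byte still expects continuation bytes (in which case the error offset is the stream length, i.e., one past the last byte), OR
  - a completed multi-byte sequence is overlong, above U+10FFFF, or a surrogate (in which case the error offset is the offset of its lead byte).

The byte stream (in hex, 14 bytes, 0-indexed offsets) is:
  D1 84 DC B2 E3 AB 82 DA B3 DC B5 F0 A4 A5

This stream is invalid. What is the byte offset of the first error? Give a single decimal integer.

Answer: 14

Derivation:
Byte[0]=D1: 2-byte lead, need 1 cont bytes. acc=0x11
Byte[1]=84: continuation. acc=(acc<<6)|0x04=0x444
Completed: cp=U+0444 (starts at byte 0)
Byte[2]=DC: 2-byte lead, need 1 cont bytes. acc=0x1C
Byte[3]=B2: continuation. acc=(acc<<6)|0x32=0x732
Completed: cp=U+0732 (starts at byte 2)
Byte[4]=E3: 3-byte lead, need 2 cont bytes. acc=0x3
Byte[5]=AB: continuation. acc=(acc<<6)|0x2B=0xEB
Byte[6]=82: continuation. acc=(acc<<6)|0x02=0x3AC2
Completed: cp=U+3AC2 (starts at byte 4)
Byte[7]=DA: 2-byte lead, need 1 cont bytes. acc=0x1A
Byte[8]=B3: continuation. acc=(acc<<6)|0x33=0x6B3
Completed: cp=U+06B3 (starts at byte 7)
Byte[9]=DC: 2-byte lead, need 1 cont bytes. acc=0x1C
Byte[10]=B5: continuation. acc=(acc<<6)|0x35=0x735
Completed: cp=U+0735 (starts at byte 9)
Byte[11]=F0: 4-byte lead, need 3 cont bytes. acc=0x0
Byte[12]=A4: continuation. acc=(acc<<6)|0x24=0x24
Byte[13]=A5: continuation. acc=(acc<<6)|0x25=0x925
Byte[14]: stream ended, expected continuation. INVALID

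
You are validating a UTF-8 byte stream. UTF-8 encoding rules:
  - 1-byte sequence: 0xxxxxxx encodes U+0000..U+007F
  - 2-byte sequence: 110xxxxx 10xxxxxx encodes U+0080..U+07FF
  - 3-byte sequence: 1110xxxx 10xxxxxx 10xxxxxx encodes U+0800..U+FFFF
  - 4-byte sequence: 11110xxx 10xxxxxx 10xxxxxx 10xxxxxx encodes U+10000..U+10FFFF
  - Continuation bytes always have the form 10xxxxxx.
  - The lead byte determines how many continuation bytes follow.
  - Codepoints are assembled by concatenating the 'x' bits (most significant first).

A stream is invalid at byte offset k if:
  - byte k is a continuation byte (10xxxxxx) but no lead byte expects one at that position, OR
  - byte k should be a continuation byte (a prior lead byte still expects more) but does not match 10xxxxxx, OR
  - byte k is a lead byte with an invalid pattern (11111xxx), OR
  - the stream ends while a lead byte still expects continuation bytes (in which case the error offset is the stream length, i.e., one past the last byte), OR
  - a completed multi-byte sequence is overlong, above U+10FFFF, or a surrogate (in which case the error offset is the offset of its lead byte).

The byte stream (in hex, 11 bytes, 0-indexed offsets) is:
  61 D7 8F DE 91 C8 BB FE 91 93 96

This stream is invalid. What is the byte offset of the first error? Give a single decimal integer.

Byte[0]=61: 1-byte ASCII. cp=U+0061
Byte[1]=D7: 2-byte lead, need 1 cont bytes. acc=0x17
Byte[2]=8F: continuation. acc=(acc<<6)|0x0F=0x5CF
Completed: cp=U+05CF (starts at byte 1)
Byte[3]=DE: 2-byte lead, need 1 cont bytes. acc=0x1E
Byte[4]=91: continuation. acc=(acc<<6)|0x11=0x791
Completed: cp=U+0791 (starts at byte 3)
Byte[5]=C8: 2-byte lead, need 1 cont bytes. acc=0x8
Byte[6]=BB: continuation. acc=(acc<<6)|0x3B=0x23B
Completed: cp=U+023B (starts at byte 5)
Byte[7]=FE: INVALID lead byte (not 0xxx/110x/1110/11110)

Answer: 7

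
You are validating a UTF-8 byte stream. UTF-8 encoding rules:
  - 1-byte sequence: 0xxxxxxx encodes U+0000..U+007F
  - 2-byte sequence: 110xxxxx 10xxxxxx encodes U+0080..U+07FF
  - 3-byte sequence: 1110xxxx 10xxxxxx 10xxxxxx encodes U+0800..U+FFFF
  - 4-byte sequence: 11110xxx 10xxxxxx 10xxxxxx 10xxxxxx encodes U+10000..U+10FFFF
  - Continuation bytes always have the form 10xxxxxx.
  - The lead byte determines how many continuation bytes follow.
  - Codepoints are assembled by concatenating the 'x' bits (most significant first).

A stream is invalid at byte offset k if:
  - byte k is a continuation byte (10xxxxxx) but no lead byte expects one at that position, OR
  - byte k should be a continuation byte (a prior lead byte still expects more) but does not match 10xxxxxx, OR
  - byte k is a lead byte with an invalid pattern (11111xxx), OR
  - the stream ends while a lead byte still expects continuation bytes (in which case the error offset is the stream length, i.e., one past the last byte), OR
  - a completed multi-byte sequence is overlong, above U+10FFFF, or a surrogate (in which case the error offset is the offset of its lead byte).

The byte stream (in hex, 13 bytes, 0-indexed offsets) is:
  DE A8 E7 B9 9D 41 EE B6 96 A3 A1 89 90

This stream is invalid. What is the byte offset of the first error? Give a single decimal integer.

Byte[0]=DE: 2-byte lead, need 1 cont bytes. acc=0x1E
Byte[1]=A8: continuation. acc=(acc<<6)|0x28=0x7A8
Completed: cp=U+07A8 (starts at byte 0)
Byte[2]=E7: 3-byte lead, need 2 cont bytes. acc=0x7
Byte[3]=B9: continuation. acc=(acc<<6)|0x39=0x1F9
Byte[4]=9D: continuation. acc=(acc<<6)|0x1D=0x7E5D
Completed: cp=U+7E5D (starts at byte 2)
Byte[5]=41: 1-byte ASCII. cp=U+0041
Byte[6]=EE: 3-byte lead, need 2 cont bytes. acc=0xE
Byte[7]=B6: continuation. acc=(acc<<6)|0x36=0x3B6
Byte[8]=96: continuation. acc=(acc<<6)|0x16=0xED96
Completed: cp=U+ED96 (starts at byte 6)
Byte[9]=A3: INVALID lead byte (not 0xxx/110x/1110/11110)

Answer: 9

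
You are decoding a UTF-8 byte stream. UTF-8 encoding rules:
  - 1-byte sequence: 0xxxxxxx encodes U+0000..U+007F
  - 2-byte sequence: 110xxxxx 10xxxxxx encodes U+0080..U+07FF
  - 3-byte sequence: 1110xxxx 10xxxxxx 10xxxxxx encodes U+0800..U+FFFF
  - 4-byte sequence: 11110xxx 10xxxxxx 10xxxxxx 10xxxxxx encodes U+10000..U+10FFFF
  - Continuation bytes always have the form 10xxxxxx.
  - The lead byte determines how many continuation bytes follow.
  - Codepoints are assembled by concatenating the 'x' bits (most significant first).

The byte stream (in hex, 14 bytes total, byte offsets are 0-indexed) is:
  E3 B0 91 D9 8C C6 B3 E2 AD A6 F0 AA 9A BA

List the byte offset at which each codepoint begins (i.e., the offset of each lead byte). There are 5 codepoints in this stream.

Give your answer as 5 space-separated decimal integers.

Byte[0]=E3: 3-byte lead, need 2 cont bytes. acc=0x3
Byte[1]=B0: continuation. acc=(acc<<6)|0x30=0xF0
Byte[2]=91: continuation. acc=(acc<<6)|0x11=0x3C11
Completed: cp=U+3C11 (starts at byte 0)
Byte[3]=D9: 2-byte lead, need 1 cont bytes. acc=0x19
Byte[4]=8C: continuation. acc=(acc<<6)|0x0C=0x64C
Completed: cp=U+064C (starts at byte 3)
Byte[5]=C6: 2-byte lead, need 1 cont bytes. acc=0x6
Byte[6]=B3: continuation. acc=(acc<<6)|0x33=0x1B3
Completed: cp=U+01B3 (starts at byte 5)
Byte[7]=E2: 3-byte lead, need 2 cont bytes. acc=0x2
Byte[8]=AD: continuation. acc=(acc<<6)|0x2D=0xAD
Byte[9]=A6: continuation. acc=(acc<<6)|0x26=0x2B66
Completed: cp=U+2B66 (starts at byte 7)
Byte[10]=F0: 4-byte lead, need 3 cont bytes. acc=0x0
Byte[11]=AA: continuation. acc=(acc<<6)|0x2A=0x2A
Byte[12]=9A: continuation. acc=(acc<<6)|0x1A=0xA9A
Byte[13]=BA: continuation. acc=(acc<<6)|0x3A=0x2A6BA
Completed: cp=U+2A6BA (starts at byte 10)

Answer: 0 3 5 7 10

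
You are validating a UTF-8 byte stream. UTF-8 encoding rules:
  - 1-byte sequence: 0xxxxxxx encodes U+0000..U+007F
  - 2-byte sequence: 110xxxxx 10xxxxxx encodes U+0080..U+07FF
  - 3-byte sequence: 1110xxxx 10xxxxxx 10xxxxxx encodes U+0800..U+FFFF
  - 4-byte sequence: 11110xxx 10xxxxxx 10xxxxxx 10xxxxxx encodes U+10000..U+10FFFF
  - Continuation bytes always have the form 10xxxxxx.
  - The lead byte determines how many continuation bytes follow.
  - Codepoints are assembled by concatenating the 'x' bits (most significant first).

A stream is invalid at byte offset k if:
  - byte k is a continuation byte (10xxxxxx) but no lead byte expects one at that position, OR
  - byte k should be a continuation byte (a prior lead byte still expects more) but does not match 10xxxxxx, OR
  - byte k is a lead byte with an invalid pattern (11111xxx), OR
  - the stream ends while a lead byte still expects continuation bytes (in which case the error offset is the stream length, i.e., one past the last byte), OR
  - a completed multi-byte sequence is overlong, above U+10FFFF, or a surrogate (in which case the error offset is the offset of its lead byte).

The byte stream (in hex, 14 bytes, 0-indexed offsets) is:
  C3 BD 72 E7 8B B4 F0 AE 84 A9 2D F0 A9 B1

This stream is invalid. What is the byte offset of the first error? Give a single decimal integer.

Byte[0]=C3: 2-byte lead, need 1 cont bytes. acc=0x3
Byte[1]=BD: continuation. acc=(acc<<6)|0x3D=0xFD
Completed: cp=U+00FD (starts at byte 0)
Byte[2]=72: 1-byte ASCII. cp=U+0072
Byte[3]=E7: 3-byte lead, need 2 cont bytes. acc=0x7
Byte[4]=8B: continuation. acc=(acc<<6)|0x0B=0x1CB
Byte[5]=B4: continuation. acc=(acc<<6)|0x34=0x72F4
Completed: cp=U+72F4 (starts at byte 3)
Byte[6]=F0: 4-byte lead, need 3 cont bytes. acc=0x0
Byte[7]=AE: continuation. acc=(acc<<6)|0x2E=0x2E
Byte[8]=84: continuation. acc=(acc<<6)|0x04=0xB84
Byte[9]=A9: continuation. acc=(acc<<6)|0x29=0x2E129
Completed: cp=U+2E129 (starts at byte 6)
Byte[10]=2D: 1-byte ASCII. cp=U+002D
Byte[11]=F0: 4-byte lead, need 3 cont bytes. acc=0x0
Byte[12]=A9: continuation. acc=(acc<<6)|0x29=0x29
Byte[13]=B1: continuation. acc=(acc<<6)|0x31=0xA71
Byte[14]: stream ended, expected continuation. INVALID

Answer: 14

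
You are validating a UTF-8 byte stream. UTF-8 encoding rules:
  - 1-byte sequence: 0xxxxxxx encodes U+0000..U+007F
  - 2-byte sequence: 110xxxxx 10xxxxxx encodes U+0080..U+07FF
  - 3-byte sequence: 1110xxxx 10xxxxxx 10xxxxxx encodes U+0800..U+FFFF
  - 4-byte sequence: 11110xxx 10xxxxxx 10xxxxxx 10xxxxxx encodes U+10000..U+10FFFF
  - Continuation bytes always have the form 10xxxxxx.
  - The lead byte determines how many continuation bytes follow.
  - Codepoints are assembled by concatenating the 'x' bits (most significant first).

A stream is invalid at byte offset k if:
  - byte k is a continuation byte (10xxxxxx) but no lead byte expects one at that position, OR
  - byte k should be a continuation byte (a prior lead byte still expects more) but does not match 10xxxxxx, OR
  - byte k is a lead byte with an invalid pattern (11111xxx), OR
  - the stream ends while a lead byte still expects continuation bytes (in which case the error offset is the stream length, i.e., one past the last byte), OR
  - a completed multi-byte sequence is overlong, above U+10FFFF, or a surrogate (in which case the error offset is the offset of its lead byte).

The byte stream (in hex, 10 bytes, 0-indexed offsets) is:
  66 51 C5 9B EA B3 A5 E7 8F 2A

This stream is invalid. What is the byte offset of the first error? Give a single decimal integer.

Byte[0]=66: 1-byte ASCII. cp=U+0066
Byte[1]=51: 1-byte ASCII. cp=U+0051
Byte[2]=C5: 2-byte lead, need 1 cont bytes. acc=0x5
Byte[3]=9B: continuation. acc=(acc<<6)|0x1B=0x15B
Completed: cp=U+015B (starts at byte 2)
Byte[4]=EA: 3-byte lead, need 2 cont bytes. acc=0xA
Byte[5]=B3: continuation. acc=(acc<<6)|0x33=0x2B3
Byte[6]=A5: continuation. acc=(acc<<6)|0x25=0xACE5
Completed: cp=U+ACE5 (starts at byte 4)
Byte[7]=E7: 3-byte lead, need 2 cont bytes. acc=0x7
Byte[8]=8F: continuation. acc=(acc<<6)|0x0F=0x1CF
Byte[9]=2A: expected 10xxxxxx continuation. INVALID

Answer: 9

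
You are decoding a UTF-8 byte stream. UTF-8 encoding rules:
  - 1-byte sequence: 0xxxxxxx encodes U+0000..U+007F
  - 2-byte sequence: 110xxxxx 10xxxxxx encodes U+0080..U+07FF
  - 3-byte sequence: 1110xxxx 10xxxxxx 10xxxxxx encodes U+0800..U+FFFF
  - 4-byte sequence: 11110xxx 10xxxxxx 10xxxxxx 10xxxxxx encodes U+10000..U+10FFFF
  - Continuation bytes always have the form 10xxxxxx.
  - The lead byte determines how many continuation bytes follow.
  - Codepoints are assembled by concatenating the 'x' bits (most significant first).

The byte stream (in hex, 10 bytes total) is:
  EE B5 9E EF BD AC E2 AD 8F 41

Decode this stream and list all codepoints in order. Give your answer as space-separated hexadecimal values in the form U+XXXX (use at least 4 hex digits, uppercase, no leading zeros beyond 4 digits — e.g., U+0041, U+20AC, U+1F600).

Answer: U+ED5E U+FF6C U+2B4F U+0041

Derivation:
Byte[0]=EE: 3-byte lead, need 2 cont bytes. acc=0xE
Byte[1]=B5: continuation. acc=(acc<<6)|0x35=0x3B5
Byte[2]=9E: continuation. acc=(acc<<6)|0x1E=0xED5E
Completed: cp=U+ED5E (starts at byte 0)
Byte[3]=EF: 3-byte lead, need 2 cont bytes. acc=0xF
Byte[4]=BD: continuation. acc=(acc<<6)|0x3D=0x3FD
Byte[5]=AC: continuation. acc=(acc<<6)|0x2C=0xFF6C
Completed: cp=U+FF6C (starts at byte 3)
Byte[6]=E2: 3-byte lead, need 2 cont bytes. acc=0x2
Byte[7]=AD: continuation. acc=(acc<<6)|0x2D=0xAD
Byte[8]=8F: continuation. acc=(acc<<6)|0x0F=0x2B4F
Completed: cp=U+2B4F (starts at byte 6)
Byte[9]=41: 1-byte ASCII. cp=U+0041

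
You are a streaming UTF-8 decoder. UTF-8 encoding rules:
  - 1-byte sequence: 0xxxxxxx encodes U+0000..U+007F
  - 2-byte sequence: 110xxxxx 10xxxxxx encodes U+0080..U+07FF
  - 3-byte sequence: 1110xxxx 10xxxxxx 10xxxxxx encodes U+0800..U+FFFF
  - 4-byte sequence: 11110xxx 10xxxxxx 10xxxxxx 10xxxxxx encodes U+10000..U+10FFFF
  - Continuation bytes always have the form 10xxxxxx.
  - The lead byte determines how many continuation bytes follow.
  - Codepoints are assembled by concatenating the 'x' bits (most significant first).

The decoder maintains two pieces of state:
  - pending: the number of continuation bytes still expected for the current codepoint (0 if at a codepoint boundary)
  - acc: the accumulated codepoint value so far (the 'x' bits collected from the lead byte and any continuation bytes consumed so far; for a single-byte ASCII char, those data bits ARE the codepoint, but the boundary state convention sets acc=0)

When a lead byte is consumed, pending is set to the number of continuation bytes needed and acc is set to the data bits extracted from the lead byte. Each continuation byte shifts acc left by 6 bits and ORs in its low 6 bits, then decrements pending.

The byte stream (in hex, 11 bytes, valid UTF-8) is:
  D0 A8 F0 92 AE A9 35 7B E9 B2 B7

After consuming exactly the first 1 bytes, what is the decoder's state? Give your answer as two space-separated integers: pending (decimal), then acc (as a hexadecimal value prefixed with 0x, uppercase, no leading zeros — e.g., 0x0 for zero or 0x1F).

Byte[0]=D0: 2-byte lead. pending=1, acc=0x10

Answer: 1 0x10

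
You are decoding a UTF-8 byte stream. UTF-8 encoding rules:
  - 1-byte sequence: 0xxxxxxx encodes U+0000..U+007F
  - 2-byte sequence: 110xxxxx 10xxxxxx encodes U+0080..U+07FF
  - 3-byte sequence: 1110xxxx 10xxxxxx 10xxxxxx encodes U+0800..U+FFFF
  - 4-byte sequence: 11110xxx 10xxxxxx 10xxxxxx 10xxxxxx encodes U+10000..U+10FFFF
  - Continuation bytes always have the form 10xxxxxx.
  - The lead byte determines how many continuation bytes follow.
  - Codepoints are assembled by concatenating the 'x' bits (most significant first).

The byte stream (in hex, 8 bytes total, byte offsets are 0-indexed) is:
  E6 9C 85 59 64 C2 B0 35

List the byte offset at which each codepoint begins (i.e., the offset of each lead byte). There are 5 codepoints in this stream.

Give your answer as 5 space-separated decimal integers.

Byte[0]=E6: 3-byte lead, need 2 cont bytes. acc=0x6
Byte[1]=9C: continuation. acc=(acc<<6)|0x1C=0x19C
Byte[2]=85: continuation. acc=(acc<<6)|0x05=0x6705
Completed: cp=U+6705 (starts at byte 0)
Byte[3]=59: 1-byte ASCII. cp=U+0059
Byte[4]=64: 1-byte ASCII. cp=U+0064
Byte[5]=C2: 2-byte lead, need 1 cont bytes. acc=0x2
Byte[6]=B0: continuation. acc=(acc<<6)|0x30=0xB0
Completed: cp=U+00B0 (starts at byte 5)
Byte[7]=35: 1-byte ASCII. cp=U+0035

Answer: 0 3 4 5 7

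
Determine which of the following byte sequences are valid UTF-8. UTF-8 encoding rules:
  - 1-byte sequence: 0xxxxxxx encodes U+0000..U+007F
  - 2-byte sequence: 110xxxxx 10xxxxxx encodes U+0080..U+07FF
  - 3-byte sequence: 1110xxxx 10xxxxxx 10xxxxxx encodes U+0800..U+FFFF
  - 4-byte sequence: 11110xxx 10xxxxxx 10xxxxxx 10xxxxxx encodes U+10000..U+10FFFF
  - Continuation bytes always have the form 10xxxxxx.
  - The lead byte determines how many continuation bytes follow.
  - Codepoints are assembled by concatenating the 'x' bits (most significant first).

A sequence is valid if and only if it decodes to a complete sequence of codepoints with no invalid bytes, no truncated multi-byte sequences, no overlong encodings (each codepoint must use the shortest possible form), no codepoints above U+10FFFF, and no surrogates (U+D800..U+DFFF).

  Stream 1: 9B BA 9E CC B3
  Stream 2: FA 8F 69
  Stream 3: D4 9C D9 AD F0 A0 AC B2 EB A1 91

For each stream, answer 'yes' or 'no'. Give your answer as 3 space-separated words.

Stream 1: error at byte offset 0. INVALID
Stream 2: error at byte offset 0. INVALID
Stream 3: decodes cleanly. VALID

Answer: no no yes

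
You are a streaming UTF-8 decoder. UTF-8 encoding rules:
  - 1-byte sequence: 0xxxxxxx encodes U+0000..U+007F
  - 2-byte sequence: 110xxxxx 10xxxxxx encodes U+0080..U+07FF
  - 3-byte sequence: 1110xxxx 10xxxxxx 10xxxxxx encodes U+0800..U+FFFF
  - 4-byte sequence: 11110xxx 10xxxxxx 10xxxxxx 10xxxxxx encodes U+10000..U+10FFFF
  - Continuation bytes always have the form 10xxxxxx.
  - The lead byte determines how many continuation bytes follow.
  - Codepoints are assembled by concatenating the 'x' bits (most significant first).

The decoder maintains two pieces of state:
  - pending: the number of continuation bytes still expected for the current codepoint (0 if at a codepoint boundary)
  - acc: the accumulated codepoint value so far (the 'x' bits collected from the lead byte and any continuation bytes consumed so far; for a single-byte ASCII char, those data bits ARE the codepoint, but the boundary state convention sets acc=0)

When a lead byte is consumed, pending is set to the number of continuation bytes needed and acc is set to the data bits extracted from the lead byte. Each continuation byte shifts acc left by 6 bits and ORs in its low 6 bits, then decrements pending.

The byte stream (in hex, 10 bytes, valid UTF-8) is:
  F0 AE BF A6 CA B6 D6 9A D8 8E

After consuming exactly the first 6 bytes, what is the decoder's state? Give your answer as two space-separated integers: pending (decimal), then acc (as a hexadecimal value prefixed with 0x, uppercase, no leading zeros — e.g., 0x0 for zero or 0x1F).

Byte[0]=F0: 4-byte lead. pending=3, acc=0x0
Byte[1]=AE: continuation. acc=(acc<<6)|0x2E=0x2E, pending=2
Byte[2]=BF: continuation. acc=(acc<<6)|0x3F=0xBBF, pending=1
Byte[3]=A6: continuation. acc=(acc<<6)|0x26=0x2EFE6, pending=0
Byte[4]=CA: 2-byte lead. pending=1, acc=0xA
Byte[5]=B6: continuation. acc=(acc<<6)|0x36=0x2B6, pending=0

Answer: 0 0x2B6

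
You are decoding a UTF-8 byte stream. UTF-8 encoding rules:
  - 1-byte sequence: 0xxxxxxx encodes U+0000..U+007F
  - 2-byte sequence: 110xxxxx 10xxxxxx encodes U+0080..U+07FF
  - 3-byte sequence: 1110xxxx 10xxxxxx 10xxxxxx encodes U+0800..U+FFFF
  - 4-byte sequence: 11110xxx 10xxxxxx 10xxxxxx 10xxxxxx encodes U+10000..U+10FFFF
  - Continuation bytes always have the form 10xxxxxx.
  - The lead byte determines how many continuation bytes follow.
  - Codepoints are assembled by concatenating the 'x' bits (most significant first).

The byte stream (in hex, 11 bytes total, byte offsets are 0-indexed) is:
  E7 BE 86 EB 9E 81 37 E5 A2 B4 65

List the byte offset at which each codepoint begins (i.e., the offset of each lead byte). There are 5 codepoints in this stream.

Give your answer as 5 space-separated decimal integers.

Byte[0]=E7: 3-byte lead, need 2 cont bytes. acc=0x7
Byte[1]=BE: continuation. acc=(acc<<6)|0x3E=0x1FE
Byte[2]=86: continuation. acc=(acc<<6)|0x06=0x7F86
Completed: cp=U+7F86 (starts at byte 0)
Byte[3]=EB: 3-byte lead, need 2 cont bytes. acc=0xB
Byte[4]=9E: continuation. acc=(acc<<6)|0x1E=0x2DE
Byte[5]=81: continuation. acc=(acc<<6)|0x01=0xB781
Completed: cp=U+B781 (starts at byte 3)
Byte[6]=37: 1-byte ASCII. cp=U+0037
Byte[7]=E5: 3-byte lead, need 2 cont bytes. acc=0x5
Byte[8]=A2: continuation. acc=(acc<<6)|0x22=0x162
Byte[9]=B4: continuation. acc=(acc<<6)|0x34=0x58B4
Completed: cp=U+58B4 (starts at byte 7)
Byte[10]=65: 1-byte ASCII. cp=U+0065

Answer: 0 3 6 7 10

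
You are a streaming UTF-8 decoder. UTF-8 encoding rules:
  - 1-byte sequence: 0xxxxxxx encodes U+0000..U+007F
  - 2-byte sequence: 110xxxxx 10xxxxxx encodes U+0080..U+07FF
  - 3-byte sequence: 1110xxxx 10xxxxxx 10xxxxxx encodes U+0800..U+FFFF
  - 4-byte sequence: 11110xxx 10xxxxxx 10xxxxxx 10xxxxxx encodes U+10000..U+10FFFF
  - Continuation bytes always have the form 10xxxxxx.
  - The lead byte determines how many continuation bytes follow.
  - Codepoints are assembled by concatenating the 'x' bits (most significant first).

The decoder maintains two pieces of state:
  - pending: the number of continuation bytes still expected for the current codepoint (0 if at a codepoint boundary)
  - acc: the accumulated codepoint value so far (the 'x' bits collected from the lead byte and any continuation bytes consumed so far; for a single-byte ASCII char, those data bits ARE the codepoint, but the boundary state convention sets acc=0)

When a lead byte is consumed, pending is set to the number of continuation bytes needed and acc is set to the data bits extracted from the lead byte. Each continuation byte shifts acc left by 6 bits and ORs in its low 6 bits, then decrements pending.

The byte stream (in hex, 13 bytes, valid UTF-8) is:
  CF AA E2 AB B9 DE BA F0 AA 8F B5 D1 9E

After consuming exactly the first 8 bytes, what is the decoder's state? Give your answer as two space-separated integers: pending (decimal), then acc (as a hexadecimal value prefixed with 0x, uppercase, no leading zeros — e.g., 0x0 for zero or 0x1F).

Byte[0]=CF: 2-byte lead. pending=1, acc=0xF
Byte[1]=AA: continuation. acc=(acc<<6)|0x2A=0x3EA, pending=0
Byte[2]=E2: 3-byte lead. pending=2, acc=0x2
Byte[3]=AB: continuation. acc=(acc<<6)|0x2B=0xAB, pending=1
Byte[4]=B9: continuation. acc=(acc<<6)|0x39=0x2AF9, pending=0
Byte[5]=DE: 2-byte lead. pending=1, acc=0x1E
Byte[6]=BA: continuation. acc=(acc<<6)|0x3A=0x7BA, pending=0
Byte[7]=F0: 4-byte lead. pending=3, acc=0x0

Answer: 3 0x0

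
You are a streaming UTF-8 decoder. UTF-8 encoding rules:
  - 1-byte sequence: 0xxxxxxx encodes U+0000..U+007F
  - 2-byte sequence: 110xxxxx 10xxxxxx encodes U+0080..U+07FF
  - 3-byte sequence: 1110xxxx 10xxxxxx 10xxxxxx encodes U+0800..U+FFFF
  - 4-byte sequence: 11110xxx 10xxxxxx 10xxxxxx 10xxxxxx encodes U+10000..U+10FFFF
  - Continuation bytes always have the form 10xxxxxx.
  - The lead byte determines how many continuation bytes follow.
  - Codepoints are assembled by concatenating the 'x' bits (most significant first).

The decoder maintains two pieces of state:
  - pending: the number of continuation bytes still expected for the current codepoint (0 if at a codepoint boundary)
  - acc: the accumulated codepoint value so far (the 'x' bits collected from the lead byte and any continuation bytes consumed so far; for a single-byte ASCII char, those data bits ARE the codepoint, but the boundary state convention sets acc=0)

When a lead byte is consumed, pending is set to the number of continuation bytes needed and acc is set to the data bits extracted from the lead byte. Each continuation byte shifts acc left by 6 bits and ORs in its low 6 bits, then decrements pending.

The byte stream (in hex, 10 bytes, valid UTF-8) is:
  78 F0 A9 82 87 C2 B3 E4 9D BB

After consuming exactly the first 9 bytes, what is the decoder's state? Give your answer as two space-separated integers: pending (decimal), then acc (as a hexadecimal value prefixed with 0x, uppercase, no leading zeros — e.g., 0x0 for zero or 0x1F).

Byte[0]=78: 1-byte. pending=0, acc=0x0
Byte[1]=F0: 4-byte lead. pending=3, acc=0x0
Byte[2]=A9: continuation. acc=(acc<<6)|0x29=0x29, pending=2
Byte[3]=82: continuation. acc=(acc<<6)|0x02=0xA42, pending=1
Byte[4]=87: continuation. acc=(acc<<6)|0x07=0x29087, pending=0
Byte[5]=C2: 2-byte lead. pending=1, acc=0x2
Byte[6]=B3: continuation. acc=(acc<<6)|0x33=0xB3, pending=0
Byte[7]=E4: 3-byte lead. pending=2, acc=0x4
Byte[8]=9D: continuation. acc=(acc<<6)|0x1D=0x11D, pending=1

Answer: 1 0x11D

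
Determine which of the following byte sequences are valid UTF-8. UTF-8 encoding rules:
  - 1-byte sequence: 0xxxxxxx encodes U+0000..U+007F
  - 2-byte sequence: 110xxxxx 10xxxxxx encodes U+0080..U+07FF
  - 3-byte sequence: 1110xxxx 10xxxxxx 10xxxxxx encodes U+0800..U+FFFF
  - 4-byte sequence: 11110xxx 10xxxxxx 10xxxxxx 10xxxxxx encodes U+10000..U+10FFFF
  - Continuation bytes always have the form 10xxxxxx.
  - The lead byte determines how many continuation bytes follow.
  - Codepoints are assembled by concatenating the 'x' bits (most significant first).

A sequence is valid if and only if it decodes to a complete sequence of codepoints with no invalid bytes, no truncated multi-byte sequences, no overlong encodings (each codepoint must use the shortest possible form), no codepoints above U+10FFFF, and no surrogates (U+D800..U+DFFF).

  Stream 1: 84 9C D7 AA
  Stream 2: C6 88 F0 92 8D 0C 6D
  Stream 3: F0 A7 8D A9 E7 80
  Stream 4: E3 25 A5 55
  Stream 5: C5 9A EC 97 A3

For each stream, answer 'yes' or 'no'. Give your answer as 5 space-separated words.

Answer: no no no no yes

Derivation:
Stream 1: error at byte offset 0. INVALID
Stream 2: error at byte offset 5. INVALID
Stream 3: error at byte offset 6. INVALID
Stream 4: error at byte offset 1. INVALID
Stream 5: decodes cleanly. VALID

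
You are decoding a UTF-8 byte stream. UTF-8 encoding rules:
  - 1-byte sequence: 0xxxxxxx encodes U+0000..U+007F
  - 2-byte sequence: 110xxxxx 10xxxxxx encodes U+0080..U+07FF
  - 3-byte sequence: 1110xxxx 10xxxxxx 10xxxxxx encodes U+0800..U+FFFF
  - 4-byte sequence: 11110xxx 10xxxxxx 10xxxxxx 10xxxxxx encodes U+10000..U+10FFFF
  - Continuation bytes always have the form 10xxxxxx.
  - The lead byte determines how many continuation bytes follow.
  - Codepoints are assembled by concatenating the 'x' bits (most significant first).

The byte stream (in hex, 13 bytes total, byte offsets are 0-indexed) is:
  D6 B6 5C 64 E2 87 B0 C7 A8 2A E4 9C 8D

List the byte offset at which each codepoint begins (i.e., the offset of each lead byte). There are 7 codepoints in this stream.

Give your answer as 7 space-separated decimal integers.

Answer: 0 2 3 4 7 9 10

Derivation:
Byte[0]=D6: 2-byte lead, need 1 cont bytes. acc=0x16
Byte[1]=B6: continuation. acc=(acc<<6)|0x36=0x5B6
Completed: cp=U+05B6 (starts at byte 0)
Byte[2]=5C: 1-byte ASCII. cp=U+005C
Byte[3]=64: 1-byte ASCII. cp=U+0064
Byte[4]=E2: 3-byte lead, need 2 cont bytes. acc=0x2
Byte[5]=87: continuation. acc=(acc<<6)|0x07=0x87
Byte[6]=B0: continuation. acc=(acc<<6)|0x30=0x21F0
Completed: cp=U+21F0 (starts at byte 4)
Byte[7]=C7: 2-byte lead, need 1 cont bytes. acc=0x7
Byte[8]=A8: continuation. acc=(acc<<6)|0x28=0x1E8
Completed: cp=U+01E8 (starts at byte 7)
Byte[9]=2A: 1-byte ASCII. cp=U+002A
Byte[10]=E4: 3-byte lead, need 2 cont bytes. acc=0x4
Byte[11]=9C: continuation. acc=(acc<<6)|0x1C=0x11C
Byte[12]=8D: continuation. acc=(acc<<6)|0x0D=0x470D
Completed: cp=U+470D (starts at byte 10)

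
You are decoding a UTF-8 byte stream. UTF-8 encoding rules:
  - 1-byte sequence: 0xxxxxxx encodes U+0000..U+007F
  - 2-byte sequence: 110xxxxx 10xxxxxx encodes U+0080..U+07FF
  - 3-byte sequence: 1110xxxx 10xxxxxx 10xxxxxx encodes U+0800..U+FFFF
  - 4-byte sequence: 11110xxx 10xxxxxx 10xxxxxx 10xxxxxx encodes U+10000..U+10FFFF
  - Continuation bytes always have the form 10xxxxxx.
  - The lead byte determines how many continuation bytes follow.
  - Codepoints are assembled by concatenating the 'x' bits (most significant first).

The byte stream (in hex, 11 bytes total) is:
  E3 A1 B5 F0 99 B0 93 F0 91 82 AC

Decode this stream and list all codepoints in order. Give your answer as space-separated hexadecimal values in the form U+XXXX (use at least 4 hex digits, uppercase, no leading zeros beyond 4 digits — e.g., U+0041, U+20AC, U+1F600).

Byte[0]=E3: 3-byte lead, need 2 cont bytes. acc=0x3
Byte[1]=A1: continuation. acc=(acc<<6)|0x21=0xE1
Byte[2]=B5: continuation. acc=(acc<<6)|0x35=0x3875
Completed: cp=U+3875 (starts at byte 0)
Byte[3]=F0: 4-byte lead, need 3 cont bytes. acc=0x0
Byte[4]=99: continuation. acc=(acc<<6)|0x19=0x19
Byte[5]=B0: continuation. acc=(acc<<6)|0x30=0x670
Byte[6]=93: continuation. acc=(acc<<6)|0x13=0x19C13
Completed: cp=U+19C13 (starts at byte 3)
Byte[7]=F0: 4-byte lead, need 3 cont bytes. acc=0x0
Byte[8]=91: continuation. acc=(acc<<6)|0x11=0x11
Byte[9]=82: continuation. acc=(acc<<6)|0x02=0x442
Byte[10]=AC: continuation. acc=(acc<<6)|0x2C=0x110AC
Completed: cp=U+110AC (starts at byte 7)

Answer: U+3875 U+19C13 U+110AC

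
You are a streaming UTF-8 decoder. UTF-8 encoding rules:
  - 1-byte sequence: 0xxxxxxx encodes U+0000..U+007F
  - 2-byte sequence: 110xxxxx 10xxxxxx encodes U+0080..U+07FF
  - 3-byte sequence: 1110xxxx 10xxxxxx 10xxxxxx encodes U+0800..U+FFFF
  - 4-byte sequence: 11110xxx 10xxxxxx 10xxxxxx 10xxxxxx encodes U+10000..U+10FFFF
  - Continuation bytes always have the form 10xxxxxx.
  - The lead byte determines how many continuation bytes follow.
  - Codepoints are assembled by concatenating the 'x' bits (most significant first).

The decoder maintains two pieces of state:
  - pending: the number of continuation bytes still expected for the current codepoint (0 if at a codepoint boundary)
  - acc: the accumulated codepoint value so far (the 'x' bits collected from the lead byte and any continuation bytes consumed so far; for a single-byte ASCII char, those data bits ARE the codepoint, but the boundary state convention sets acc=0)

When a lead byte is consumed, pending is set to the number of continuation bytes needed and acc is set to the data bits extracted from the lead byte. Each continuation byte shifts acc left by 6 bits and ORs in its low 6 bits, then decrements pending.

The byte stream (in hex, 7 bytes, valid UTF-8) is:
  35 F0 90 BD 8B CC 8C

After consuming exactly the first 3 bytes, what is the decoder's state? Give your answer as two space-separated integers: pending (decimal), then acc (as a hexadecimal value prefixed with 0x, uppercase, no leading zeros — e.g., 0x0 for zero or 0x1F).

Answer: 2 0x10

Derivation:
Byte[0]=35: 1-byte. pending=0, acc=0x0
Byte[1]=F0: 4-byte lead. pending=3, acc=0x0
Byte[2]=90: continuation. acc=(acc<<6)|0x10=0x10, pending=2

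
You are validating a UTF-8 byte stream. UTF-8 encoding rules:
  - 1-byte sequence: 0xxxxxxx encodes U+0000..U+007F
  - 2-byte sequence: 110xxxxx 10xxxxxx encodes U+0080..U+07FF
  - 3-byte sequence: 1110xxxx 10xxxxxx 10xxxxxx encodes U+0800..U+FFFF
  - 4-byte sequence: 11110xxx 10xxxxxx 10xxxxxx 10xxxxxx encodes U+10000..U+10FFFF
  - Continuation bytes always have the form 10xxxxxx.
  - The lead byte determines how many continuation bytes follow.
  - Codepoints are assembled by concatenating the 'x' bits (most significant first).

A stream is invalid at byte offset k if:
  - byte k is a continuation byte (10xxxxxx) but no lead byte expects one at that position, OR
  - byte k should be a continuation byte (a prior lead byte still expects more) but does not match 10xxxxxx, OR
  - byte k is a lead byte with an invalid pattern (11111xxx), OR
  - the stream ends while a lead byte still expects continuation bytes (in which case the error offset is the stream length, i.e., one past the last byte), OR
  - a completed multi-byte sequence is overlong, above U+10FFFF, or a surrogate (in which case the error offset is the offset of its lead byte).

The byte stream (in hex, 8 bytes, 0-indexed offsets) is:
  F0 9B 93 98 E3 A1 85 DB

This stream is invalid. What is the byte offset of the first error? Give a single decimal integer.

Byte[0]=F0: 4-byte lead, need 3 cont bytes. acc=0x0
Byte[1]=9B: continuation. acc=(acc<<6)|0x1B=0x1B
Byte[2]=93: continuation. acc=(acc<<6)|0x13=0x6D3
Byte[3]=98: continuation. acc=(acc<<6)|0x18=0x1B4D8
Completed: cp=U+1B4D8 (starts at byte 0)
Byte[4]=E3: 3-byte lead, need 2 cont bytes. acc=0x3
Byte[5]=A1: continuation. acc=(acc<<6)|0x21=0xE1
Byte[6]=85: continuation. acc=(acc<<6)|0x05=0x3845
Completed: cp=U+3845 (starts at byte 4)
Byte[7]=DB: 2-byte lead, need 1 cont bytes. acc=0x1B
Byte[8]: stream ended, expected continuation. INVALID

Answer: 8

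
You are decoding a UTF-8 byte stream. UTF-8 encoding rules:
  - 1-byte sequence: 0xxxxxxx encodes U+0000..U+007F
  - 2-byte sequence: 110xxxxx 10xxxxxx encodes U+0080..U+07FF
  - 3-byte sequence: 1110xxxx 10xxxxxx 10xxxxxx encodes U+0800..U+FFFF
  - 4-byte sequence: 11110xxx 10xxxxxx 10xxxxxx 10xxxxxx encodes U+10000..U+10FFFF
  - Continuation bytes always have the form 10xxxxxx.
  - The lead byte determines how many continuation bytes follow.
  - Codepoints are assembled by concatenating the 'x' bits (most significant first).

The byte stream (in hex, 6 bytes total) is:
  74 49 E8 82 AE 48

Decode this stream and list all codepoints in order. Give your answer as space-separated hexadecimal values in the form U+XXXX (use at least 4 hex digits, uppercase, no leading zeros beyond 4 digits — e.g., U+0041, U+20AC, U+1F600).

Byte[0]=74: 1-byte ASCII. cp=U+0074
Byte[1]=49: 1-byte ASCII. cp=U+0049
Byte[2]=E8: 3-byte lead, need 2 cont bytes. acc=0x8
Byte[3]=82: continuation. acc=(acc<<6)|0x02=0x202
Byte[4]=AE: continuation. acc=(acc<<6)|0x2E=0x80AE
Completed: cp=U+80AE (starts at byte 2)
Byte[5]=48: 1-byte ASCII. cp=U+0048

Answer: U+0074 U+0049 U+80AE U+0048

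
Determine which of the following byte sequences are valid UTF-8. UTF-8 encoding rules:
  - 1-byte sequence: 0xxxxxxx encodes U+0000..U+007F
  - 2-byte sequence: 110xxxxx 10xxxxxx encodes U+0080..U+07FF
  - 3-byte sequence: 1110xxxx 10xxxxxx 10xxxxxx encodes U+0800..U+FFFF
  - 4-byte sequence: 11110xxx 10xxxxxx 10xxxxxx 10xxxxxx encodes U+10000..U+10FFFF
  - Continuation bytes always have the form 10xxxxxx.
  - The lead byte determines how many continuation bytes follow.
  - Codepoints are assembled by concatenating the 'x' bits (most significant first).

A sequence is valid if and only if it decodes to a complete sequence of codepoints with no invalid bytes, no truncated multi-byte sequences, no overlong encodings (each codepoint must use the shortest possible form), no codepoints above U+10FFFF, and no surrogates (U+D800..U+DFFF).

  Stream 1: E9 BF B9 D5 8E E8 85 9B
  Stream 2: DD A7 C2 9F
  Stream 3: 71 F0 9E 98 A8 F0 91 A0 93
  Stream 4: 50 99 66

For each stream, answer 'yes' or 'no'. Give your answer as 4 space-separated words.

Stream 1: decodes cleanly. VALID
Stream 2: decodes cleanly. VALID
Stream 3: decodes cleanly. VALID
Stream 4: error at byte offset 1. INVALID

Answer: yes yes yes no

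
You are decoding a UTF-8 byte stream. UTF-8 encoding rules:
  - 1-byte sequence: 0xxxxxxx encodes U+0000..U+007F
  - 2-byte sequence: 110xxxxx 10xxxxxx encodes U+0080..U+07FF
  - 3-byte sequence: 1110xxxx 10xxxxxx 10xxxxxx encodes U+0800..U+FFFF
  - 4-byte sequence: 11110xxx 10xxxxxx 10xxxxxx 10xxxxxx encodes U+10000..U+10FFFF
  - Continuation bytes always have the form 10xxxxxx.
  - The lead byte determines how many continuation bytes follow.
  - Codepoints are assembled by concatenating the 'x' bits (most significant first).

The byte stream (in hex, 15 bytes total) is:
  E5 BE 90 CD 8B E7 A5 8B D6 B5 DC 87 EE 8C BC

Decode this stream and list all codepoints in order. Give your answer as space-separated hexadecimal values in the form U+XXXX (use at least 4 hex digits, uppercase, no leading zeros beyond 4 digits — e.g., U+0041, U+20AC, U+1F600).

Answer: U+5F90 U+034B U+794B U+05B5 U+0707 U+E33C

Derivation:
Byte[0]=E5: 3-byte lead, need 2 cont bytes. acc=0x5
Byte[1]=BE: continuation. acc=(acc<<6)|0x3E=0x17E
Byte[2]=90: continuation. acc=(acc<<6)|0x10=0x5F90
Completed: cp=U+5F90 (starts at byte 0)
Byte[3]=CD: 2-byte lead, need 1 cont bytes. acc=0xD
Byte[4]=8B: continuation. acc=(acc<<6)|0x0B=0x34B
Completed: cp=U+034B (starts at byte 3)
Byte[5]=E7: 3-byte lead, need 2 cont bytes. acc=0x7
Byte[6]=A5: continuation. acc=(acc<<6)|0x25=0x1E5
Byte[7]=8B: continuation. acc=(acc<<6)|0x0B=0x794B
Completed: cp=U+794B (starts at byte 5)
Byte[8]=D6: 2-byte lead, need 1 cont bytes. acc=0x16
Byte[9]=B5: continuation. acc=(acc<<6)|0x35=0x5B5
Completed: cp=U+05B5 (starts at byte 8)
Byte[10]=DC: 2-byte lead, need 1 cont bytes. acc=0x1C
Byte[11]=87: continuation. acc=(acc<<6)|0x07=0x707
Completed: cp=U+0707 (starts at byte 10)
Byte[12]=EE: 3-byte lead, need 2 cont bytes. acc=0xE
Byte[13]=8C: continuation. acc=(acc<<6)|0x0C=0x38C
Byte[14]=BC: continuation. acc=(acc<<6)|0x3C=0xE33C
Completed: cp=U+E33C (starts at byte 12)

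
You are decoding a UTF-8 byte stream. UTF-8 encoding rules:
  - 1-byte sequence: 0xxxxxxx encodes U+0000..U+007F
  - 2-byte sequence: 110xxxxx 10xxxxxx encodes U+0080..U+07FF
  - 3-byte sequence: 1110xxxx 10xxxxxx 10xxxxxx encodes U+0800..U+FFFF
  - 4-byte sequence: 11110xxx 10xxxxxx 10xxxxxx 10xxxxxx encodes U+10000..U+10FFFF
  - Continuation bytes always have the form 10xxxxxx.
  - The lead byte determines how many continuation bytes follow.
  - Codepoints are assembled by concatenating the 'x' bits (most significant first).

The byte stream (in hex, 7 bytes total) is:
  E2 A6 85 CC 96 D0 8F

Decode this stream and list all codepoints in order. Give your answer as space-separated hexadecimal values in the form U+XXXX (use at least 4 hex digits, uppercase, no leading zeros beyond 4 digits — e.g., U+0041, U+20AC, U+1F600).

Byte[0]=E2: 3-byte lead, need 2 cont bytes. acc=0x2
Byte[1]=A6: continuation. acc=(acc<<6)|0x26=0xA6
Byte[2]=85: continuation. acc=(acc<<6)|0x05=0x2985
Completed: cp=U+2985 (starts at byte 0)
Byte[3]=CC: 2-byte lead, need 1 cont bytes. acc=0xC
Byte[4]=96: continuation. acc=(acc<<6)|0x16=0x316
Completed: cp=U+0316 (starts at byte 3)
Byte[5]=D0: 2-byte lead, need 1 cont bytes. acc=0x10
Byte[6]=8F: continuation. acc=(acc<<6)|0x0F=0x40F
Completed: cp=U+040F (starts at byte 5)

Answer: U+2985 U+0316 U+040F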